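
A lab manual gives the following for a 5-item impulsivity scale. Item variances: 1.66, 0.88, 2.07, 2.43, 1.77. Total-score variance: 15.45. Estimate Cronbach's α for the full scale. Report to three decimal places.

Σσᵢ² = 1.66 + 0.88 + 2.07 + 2.43 + 1.77 = 8.81
α = (k/(k−1))·(1 − Σσᵢ²/σ²_total) = (5/4)·(1 − 8.81/15.45) = 0.537

Cronbach's α = 0.537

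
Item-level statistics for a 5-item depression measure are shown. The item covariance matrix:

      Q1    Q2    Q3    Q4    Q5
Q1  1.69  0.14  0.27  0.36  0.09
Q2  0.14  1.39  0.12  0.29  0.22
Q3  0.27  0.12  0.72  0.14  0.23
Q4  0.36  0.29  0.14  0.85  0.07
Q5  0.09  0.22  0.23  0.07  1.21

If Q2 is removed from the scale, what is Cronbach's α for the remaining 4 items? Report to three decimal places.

α = 0.456

Remaining items: Q1, Q3, Q4, Q5 (k = 4).
Σσᵢ² = 1.69 + 0.72 + 0.85 + 1.21 = 4.47
σ²_total = 4.47 + 2 × 1.16 = 6.79
α (item deleted) = (4/3)·(1 − 4.47/6.79) = 0.456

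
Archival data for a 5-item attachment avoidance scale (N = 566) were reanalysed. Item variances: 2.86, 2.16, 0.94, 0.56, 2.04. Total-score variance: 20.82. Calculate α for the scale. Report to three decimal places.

Σσᵢ² = 2.86 + 2.16 + 0.94 + 0.56 + 2.04 = 8.56
α = (k/(k−1))·(1 − Σσᵢ²/σ²_total) = (5/4)·(1 − 8.56/20.82) = 0.736

α = 0.736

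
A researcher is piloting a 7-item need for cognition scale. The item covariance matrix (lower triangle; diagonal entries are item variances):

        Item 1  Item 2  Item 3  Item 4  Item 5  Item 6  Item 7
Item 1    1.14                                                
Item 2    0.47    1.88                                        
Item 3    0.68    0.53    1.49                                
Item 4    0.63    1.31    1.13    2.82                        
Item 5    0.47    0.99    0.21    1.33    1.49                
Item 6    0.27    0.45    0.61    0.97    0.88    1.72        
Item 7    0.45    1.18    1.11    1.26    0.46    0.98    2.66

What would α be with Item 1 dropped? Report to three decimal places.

α = 0.828

Remaining items: Item 2, Item 3, Item 4, Item 5, Item 6, Item 7 (k = 6).
Σσᵢ² = 1.88 + 1.49 + 2.82 + 1.49 + 1.72 + 2.66 = 12.06
total variance = 12.06 + 2 × 13.40 = 38.86
α (item deleted) = (6/5)·(1 − 12.06/38.86) = 0.828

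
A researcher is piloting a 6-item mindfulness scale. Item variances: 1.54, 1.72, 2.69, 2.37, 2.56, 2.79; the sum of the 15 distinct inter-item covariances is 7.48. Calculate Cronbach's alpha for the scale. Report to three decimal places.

Cronbach's alpha = 0.627

ΣVar(i) = 1.54 + 1.72 + 2.69 + 2.37 + 2.56 + 2.79 = 13.67
Sum of distinct covariances = 7.48
σ²_total = ΣVar(i) + 2·Σcov = 13.67 + 2 × 7.48 = 28.63
α = (6/5)·(1 − 13.67/28.63) = 0.627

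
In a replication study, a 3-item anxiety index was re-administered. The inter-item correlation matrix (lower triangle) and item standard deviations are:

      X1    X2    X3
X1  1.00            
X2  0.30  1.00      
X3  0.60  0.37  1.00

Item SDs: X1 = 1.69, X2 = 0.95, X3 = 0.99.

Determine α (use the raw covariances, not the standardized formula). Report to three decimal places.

α = 0.654

Σσ²ᵢ = 1.69² + 0.95² + 0.99² = 4.7387
Covariances σ_ij = r_ij · s_i · s_j:
  σ(X1,X2) = 0.30 × 1.69 × 0.95 = 0.4816
  σ(X1,X3) = 0.60 × 1.69 × 0.99 = 1.0039
  σ(X2,X3) = 0.37 × 0.95 × 0.99 = 0.3480
σ²_T = Σσ²ᵢ + 2·Σσ_ij = 4.7387 + 2 × 1.8335 = 8.4057
α = (3/2)·(1 − 4.7387/8.4057) = 0.654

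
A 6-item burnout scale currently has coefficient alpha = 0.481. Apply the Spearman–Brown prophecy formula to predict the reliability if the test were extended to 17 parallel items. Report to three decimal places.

predicted reliability = 0.724

Length factor m = 17/6 = 2.8333
α' = m·α / (1 + (m−1)·α)
   = 17/6 × 0.481 / (1 + (17/6 − 1) × 0.481)
   = 1.3628 / 1.8818 = 0.724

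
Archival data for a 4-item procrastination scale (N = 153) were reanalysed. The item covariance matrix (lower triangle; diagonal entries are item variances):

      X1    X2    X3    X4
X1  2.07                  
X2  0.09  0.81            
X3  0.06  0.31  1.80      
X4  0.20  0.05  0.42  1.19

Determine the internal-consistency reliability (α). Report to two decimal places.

Σσ²ᵢ = 2.07 + 0.81 + 1.80 + 1.19 = 5.87
Σ_{i<j} σ_ij = 1.13
total variance = 5.87 + 2 × 1.13 = 8.13
α = (k/(k−1))·(1 − Σσ²ᵢ/total variance) = (4/3)·(1 − 5.87/8.13) = 0.37

α = 0.37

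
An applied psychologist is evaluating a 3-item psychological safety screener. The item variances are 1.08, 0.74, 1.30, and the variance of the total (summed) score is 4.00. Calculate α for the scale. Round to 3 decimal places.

sum of item variances = 1.08 + 0.74 + 1.30 = 3.12
α = (k/(k−1))·(1 − sum of item variances/σ²_T) = (3/2)·(1 − 3.12/4.00) = 0.330

α = 0.330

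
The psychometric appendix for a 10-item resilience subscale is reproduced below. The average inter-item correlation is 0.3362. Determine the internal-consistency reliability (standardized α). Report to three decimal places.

Standardized α = k·r̄ / (1 + (k−1)·r̄) = 10 × 0.3362 / (1 + 9 × 0.3362)
  = 3.3620 / 4.0258 = 0.835

standardized α = 0.835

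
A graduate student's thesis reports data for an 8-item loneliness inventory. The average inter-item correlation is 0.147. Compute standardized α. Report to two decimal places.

Standardized α = k·r̄ / (1 + (k−1)·r̄) = 8 × 0.147 / (1 + 7 × 0.147)
  = 1.1760 / 2.0290 = 0.58

standardized α = 0.58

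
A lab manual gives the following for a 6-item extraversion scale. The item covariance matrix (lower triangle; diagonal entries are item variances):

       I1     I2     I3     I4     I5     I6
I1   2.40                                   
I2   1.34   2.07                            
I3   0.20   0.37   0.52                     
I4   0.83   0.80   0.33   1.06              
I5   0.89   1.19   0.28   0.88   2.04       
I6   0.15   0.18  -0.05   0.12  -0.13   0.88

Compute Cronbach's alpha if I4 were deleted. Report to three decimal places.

Remaining items: I1, I2, I3, I5, I6 (k = 5).
ΣVar(i) = 2.40 + 2.07 + 0.52 + 2.04 + 0.88 = 7.91
Var(T) = 7.91 + 2 × 4.42 = 16.75
α (item deleted) = (5/4)·(1 − 7.91/16.75) = 0.660

α = 0.660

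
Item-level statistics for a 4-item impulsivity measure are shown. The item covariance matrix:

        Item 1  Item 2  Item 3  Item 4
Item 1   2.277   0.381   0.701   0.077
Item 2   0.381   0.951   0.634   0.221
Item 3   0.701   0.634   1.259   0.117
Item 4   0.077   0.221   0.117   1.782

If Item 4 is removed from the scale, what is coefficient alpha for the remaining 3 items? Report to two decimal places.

Remaining items: Item 1, Item 2, Item 3 (k = 3).
Σσᵢ² = 2.277 + 0.951 + 1.259 = 4.487
Var(T) = 4.487 + 2 × 1.716 = 7.919
α (item deleted) = (3/2)·(1 − 4.487/7.919) = 0.65

coefficient alpha = 0.65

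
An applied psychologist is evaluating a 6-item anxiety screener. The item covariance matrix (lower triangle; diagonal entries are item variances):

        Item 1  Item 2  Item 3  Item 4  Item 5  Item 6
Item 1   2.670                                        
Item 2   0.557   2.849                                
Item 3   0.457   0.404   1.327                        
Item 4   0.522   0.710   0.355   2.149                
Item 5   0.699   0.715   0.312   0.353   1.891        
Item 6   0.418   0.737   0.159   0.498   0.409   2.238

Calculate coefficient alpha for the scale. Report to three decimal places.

α = 0.632

Σσᵢ² = 2.670 + 2.849 + 1.327 + 2.149 + 1.891 + 2.238 = 13.124
Σ_{i<j} σ_ij = 7.305
σ²_T = 13.124 + 2 × 7.305 = 27.734
α = (k/(k−1))·(1 − Σσᵢ²/σ²_T) = (6/5)·(1 − 13.124/27.734) = 0.632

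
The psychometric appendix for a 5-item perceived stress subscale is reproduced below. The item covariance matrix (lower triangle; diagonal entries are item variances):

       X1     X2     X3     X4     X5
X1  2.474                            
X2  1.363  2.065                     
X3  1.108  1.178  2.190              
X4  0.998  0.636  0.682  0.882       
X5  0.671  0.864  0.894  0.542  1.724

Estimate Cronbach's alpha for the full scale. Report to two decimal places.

α = 0.82

sum of item variances = 2.474 + 2.065 + 2.190 + 0.882 + 1.724 = 9.335
Sum of off-diagonal covariances = 8.936
σ²_total = 9.335 + 2 × 8.936 = 27.207
α = (k/(k−1))·(1 − sum of item variances/σ²_total) = (5/4)·(1 − 9.335/27.207) = 0.82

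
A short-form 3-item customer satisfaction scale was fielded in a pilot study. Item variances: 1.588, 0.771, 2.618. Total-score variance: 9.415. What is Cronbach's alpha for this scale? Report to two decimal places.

ΣVar(i) = 1.588 + 0.771 + 2.618 = 4.977
α = (k/(k−1))·(1 − ΣVar(i)/total variance) = (3/2)·(1 − 4.977/9.415) = 0.71

Cronbach's alpha = 0.71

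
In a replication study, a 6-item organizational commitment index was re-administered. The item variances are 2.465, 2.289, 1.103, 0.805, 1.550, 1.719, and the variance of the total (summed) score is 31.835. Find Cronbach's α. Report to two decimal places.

Cronbach's α = 0.83

ΣVar(i) = 2.465 + 2.289 + 1.103 + 0.805 + 1.550 + 1.719 = 9.931
α = (k/(k−1))·(1 − ΣVar(i)/σ²_total) = (6/5)·(1 − 9.931/31.835) = 0.83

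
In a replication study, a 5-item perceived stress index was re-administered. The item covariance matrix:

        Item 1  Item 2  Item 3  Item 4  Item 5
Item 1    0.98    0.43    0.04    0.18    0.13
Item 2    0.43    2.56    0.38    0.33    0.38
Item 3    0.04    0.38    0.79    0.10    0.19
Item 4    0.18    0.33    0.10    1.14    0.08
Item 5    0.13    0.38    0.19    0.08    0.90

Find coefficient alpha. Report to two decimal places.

ΣVar(i) = 0.98 + 2.56 + 0.79 + 1.14 + 0.90 = 6.37
Σ_{i<j} σ_ij = 2.24
Var(T) = 6.37 + 2 × 2.24 = 10.85
α = (k/(k−1))·(1 − ΣVar(i)/Var(T)) = (5/4)·(1 − 6.37/10.85) = 0.52

α = 0.52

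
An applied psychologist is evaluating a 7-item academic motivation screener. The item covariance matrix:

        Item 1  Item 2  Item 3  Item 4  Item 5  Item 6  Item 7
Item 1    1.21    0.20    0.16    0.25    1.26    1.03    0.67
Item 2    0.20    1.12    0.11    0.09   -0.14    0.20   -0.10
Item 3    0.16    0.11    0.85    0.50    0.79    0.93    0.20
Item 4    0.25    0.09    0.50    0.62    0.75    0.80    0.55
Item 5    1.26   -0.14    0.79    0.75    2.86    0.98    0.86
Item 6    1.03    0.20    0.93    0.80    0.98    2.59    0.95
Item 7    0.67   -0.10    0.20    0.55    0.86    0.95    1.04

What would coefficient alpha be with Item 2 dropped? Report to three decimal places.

Remaining items: Item 1, Item 3, Item 4, Item 5, Item 6, Item 7 (k = 6).
ΣVar(i) = 1.21 + 0.85 + 0.62 + 2.86 + 2.59 + 1.04 = 9.17
Var(T) = 9.17 + 2 × 10.68 = 30.53
α (item deleted) = (6/5)·(1 − 9.17/30.53) = 0.840

coefficient alpha = 0.840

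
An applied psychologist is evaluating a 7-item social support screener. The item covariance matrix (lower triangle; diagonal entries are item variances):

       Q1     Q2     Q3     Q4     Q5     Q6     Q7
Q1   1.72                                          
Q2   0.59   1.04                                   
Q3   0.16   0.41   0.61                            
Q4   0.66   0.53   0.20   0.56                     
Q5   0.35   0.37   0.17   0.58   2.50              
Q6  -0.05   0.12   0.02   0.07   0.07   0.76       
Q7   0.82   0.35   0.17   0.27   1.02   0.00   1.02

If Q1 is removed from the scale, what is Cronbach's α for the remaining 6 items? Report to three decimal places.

Remaining items: Q2, Q3, Q4, Q5, Q6, Q7 (k = 6).
ΣVar(i) = 1.04 + 0.61 + 0.56 + 2.50 + 0.76 + 1.02 = 6.49
total variance = 6.49 + 2 × 4.35 = 15.19
α (item deleted) = (6/5)·(1 − 6.49/15.19) = 0.687

α = 0.687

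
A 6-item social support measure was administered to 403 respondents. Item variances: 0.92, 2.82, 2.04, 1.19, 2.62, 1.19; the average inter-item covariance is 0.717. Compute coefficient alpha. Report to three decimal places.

α = 0.799

Σσ²ᵢ = 0.92 + 2.82 + 2.04 + 1.19 + 2.62 + 1.19 = 10.78
Sum of the 15 distinct covariances = 15 × 0.717 = 10.755
σ²_T = Σσ²ᵢ + 2·Σcov = 10.78 + 2 × 10.755 = 32.290
α = (6/5)·(1 − 10.78/32.290) = 0.799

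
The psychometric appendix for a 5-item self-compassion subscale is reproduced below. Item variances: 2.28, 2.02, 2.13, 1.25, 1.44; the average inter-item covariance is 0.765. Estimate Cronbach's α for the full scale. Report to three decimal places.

Σσᵢ² = 2.28 + 2.02 + 2.13 + 1.25 + 1.44 = 9.12
Sum of the 10 distinct covariances = 10 × 0.765 = 7.650
total variance = Σσᵢ² + 2·Σcov = 9.12 + 2 × 7.650 = 24.420
α = (5/4)·(1 − 9.12/24.420) = 0.783

Cronbach's α = 0.783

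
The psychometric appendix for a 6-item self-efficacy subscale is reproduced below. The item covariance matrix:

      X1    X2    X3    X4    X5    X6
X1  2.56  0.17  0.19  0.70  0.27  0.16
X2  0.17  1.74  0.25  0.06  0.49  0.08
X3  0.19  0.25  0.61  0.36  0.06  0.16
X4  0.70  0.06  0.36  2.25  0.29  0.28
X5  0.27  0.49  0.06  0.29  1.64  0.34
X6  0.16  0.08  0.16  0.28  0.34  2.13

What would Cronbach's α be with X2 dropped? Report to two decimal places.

Remaining items: X1, X3, X4, X5, X6 (k = 5).
Σσ²ᵢ = 2.56 + 0.61 + 2.25 + 1.64 + 2.13 = 9.19
total variance = 9.19 + 2 × 2.81 = 14.81
α (item deleted) = (5/4)·(1 − 9.19/14.81) = 0.47

Cronbach's α = 0.47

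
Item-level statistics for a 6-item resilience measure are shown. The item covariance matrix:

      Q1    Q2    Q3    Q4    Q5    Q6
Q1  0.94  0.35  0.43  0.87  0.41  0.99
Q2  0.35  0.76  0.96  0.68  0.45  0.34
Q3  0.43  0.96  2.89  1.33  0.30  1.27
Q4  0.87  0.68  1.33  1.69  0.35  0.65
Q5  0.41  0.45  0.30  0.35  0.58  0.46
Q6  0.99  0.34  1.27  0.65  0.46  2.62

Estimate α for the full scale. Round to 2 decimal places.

Σσ²ᵢ = 0.94 + 0.76 + 2.89 + 1.69 + 0.58 + 2.62 = 9.48
Sum of off-diagonal covariances = 9.84
Var(T) = 9.48 + 2 × 9.84 = 29.16
α = (k/(k−1))·(1 − Σσ²ᵢ/Var(T)) = (6/5)·(1 − 9.48/29.16) = 0.81

α = 0.81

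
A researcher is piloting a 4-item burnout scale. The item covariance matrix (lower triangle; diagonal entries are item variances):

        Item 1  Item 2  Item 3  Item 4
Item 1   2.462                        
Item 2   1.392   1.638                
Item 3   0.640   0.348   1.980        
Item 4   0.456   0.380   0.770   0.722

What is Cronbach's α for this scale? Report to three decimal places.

α = 0.719

Σσ²ᵢ = 2.462 + 1.638 + 1.980 + 0.722 = 6.802
Σ_{i<j} σ_ij = 3.986
Var(T) = 6.802 + 2 × 3.986 = 14.774
α = (k/(k−1))·(1 − Σσ²ᵢ/Var(T)) = (4/3)·(1 − 6.802/14.774) = 0.719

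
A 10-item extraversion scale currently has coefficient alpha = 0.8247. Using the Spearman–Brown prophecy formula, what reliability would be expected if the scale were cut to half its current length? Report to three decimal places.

Length factor m = 1/2
α' = m·α / (1 − (1−m)·α)
   = 1/2 × 0.8247 / (1 − (1 − 1/2) × 0.8247)
   = 0.4123 / 0.5877 = 0.702

predicted reliability = 0.702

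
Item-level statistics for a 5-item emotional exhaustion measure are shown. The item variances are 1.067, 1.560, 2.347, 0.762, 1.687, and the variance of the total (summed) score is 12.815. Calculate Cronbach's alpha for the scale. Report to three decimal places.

Cronbach's alpha = 0.526

Σσ²ᵢ = 1.067 + 1.560 + 2.347 + 0.762 + 1.687 = 7.423
α = (k/(k−1))·(1 − Σσ²ᵢ/total variance) = (5/4)·(1 − 7.423/12.815) = 0.526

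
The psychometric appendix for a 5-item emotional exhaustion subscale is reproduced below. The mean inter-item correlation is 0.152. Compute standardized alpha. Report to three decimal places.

Standardized α = k·r̄ / (1 + (k−1)·r̄) = 5 × 0.152 / (1 + 4 × 0.152)
  = 0.7600 / 1.6080 = 0.473

standardized alpha = 0.473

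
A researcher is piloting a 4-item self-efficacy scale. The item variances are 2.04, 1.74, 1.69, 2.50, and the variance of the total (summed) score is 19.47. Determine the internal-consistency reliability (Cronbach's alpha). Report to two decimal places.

Cronbach's alpha = 0.79

Σσ²ᵢ = 2.04 + 1.74 + 1.69 + 2.50 = 7.97
α = (k/(k−1))·(1 − Σσ²ᵢ/total variance) = (4/3)·(1 − 7.97/19.47) = 0.79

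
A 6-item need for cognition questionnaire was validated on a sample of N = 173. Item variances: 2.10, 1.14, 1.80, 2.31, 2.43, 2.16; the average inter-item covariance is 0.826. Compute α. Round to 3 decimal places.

Σσ²ᵢ = 2.10 + 1.14 + 1.80 + 2.31 + 2.43 + 2.16 = 11.94
Sum of the 15 distinct covariances = 15 × 0.826 = 12.390
σ²_total = Σσ²ᵢ + 2·Σcov = 11.94 + 2 × 12.390 = 36.720
α = (6/5)·(1 − 11.94/36.720) = 0.810

α = 0.810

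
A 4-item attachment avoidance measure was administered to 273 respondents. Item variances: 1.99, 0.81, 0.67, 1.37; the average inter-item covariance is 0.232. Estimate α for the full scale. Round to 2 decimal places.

α = 0.49

ΣVar(i) = 1.99 + 0.81 + 0.67 + 1.37 = 4.84
Sum of the 6 distinct covariances = 6 × 0.232 = 1.392
σ²_T = ΣVar(i) + 2·Σcov = 4.84 + 2 × 1.392 = 7.624
α = (4/3)·(1 − 4.84/7.624) = 0.49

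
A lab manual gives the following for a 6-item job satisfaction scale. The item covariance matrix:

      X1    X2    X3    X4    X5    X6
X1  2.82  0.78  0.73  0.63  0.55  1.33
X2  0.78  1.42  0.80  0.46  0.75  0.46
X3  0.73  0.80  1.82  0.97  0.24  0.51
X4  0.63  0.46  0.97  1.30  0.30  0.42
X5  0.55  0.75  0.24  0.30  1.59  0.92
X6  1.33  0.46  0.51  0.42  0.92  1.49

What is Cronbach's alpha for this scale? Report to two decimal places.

Cronbach's alpha = 0.78

ΣVar(i) = 2.82 + 1.42 + 1.82 + 1.30 + 1.59 + 1.49 = 10.44
Sum of the distinct covariances = 9.85
total variance = 10.44 + 2 × 9.85 = 30.14
α = (k/(k−1))·(1 − ΣVar(i)/total variance) = (6/5)·(1 − 10.44/30.14) = 0.78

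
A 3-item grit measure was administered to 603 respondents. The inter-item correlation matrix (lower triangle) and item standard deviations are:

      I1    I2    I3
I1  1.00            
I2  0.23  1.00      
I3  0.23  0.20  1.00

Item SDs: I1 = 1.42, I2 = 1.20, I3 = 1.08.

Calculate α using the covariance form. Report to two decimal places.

Σσ²ᵢ = 1.42² + 1.20² + 1.08² = 4.6228
Covariances σ_ij = r_ij · s_i · s_j:
  σ(I1,I2) = 0.23 × 1.42 × 1.20 = 0.3919
  σ(I1,I3) = 0.23 × 1.42 × 1.08 = 0.3527
  σ(I2,I3) = 0.20 × 1.20 × 1.08 = 0.2592
σ²_T = Σσ²ᵢ + 2·Σσ_ij = 4.6228 + 2 × 1.0038 = 6.6304
α = (3/2)·(1 − 4.6228/6.6304) = 0.45

α = 0.45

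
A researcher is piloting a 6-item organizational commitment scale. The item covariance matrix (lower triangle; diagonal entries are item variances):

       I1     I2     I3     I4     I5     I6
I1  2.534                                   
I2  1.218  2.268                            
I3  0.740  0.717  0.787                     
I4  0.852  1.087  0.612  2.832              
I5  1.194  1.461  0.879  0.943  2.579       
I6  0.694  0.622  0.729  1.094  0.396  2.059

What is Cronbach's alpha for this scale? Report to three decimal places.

ΣVar(i) = 2.534 + 2.268 + 0.787 + 2.832 + 2.579 + 2.059 = 13.059
Sum of off-diagonal covariances = 13.238
Var(T) = 13.059 + 2 × 13.238 = 39.535
α = (k/(k−1))·(1 − ΣVar(i)/Var(T)) = (6/5)·(1 − 13.059/39.535) = 0.804

Cronbach's alpha = 0.804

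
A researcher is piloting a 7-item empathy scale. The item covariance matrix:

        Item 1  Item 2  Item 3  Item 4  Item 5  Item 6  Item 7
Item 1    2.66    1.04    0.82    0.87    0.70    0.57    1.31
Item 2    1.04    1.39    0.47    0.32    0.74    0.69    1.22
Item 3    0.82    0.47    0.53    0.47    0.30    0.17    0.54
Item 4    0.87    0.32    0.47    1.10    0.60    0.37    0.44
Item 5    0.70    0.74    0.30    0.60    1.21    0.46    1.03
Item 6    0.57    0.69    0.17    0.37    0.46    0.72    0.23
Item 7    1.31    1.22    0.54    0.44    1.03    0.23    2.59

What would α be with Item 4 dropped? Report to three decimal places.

α = 0.832

Remaining items: Item 1, Item 2, Item 3, Item 5, Item 6, Item 7 (k = 6).
ΣVar(i) = 2.66 + 1.39 + 0.53 + 1.21 + 0.72 + 2.59 = 9.10
total variance = 9.10 + 2 × 10.29 = 29.68
α (item deleted) = (6/5)·(1 − 9.10/29.68) = 0.832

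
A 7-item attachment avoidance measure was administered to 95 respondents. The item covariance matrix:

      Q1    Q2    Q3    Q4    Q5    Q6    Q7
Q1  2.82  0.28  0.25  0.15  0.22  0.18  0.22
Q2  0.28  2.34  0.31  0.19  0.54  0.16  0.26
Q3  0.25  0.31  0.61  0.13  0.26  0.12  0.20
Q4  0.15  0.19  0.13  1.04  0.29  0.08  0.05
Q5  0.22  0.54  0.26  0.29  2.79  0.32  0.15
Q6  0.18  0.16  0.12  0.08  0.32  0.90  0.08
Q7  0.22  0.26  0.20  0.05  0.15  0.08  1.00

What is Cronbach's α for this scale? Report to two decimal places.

Σσ²ᵢ = 2.82 + 2.34 + 0.61 + 1.04 + 2.79 + 0.90 + 1.00 = 11.50
Σ_{i<j} σ_ij = 4.44
total variance = 11.50 + 2 × 4.44 = 20.38
α = (k/(k−1))·(1 − Σσ²ᵢ/total variance) = (7/6)·(1 − 11.50/20.38) = 0.51

Cronbach's α = 0.51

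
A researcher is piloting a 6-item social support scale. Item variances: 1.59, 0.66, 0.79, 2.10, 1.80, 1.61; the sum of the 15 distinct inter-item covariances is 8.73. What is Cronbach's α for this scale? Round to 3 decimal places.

sum of item variances = 1.59 + 0.66 + 0.79 + 2.10 + 1.80 + 1.61 = 8.55
Sum of distinct covariances = 8.73
σ²_T = sum of item variances + 2·Σcov = 8.55 + 2 × 8.73 = 26.01
α = (6/5)·(1 − 8.55/26.01) = 0.806

Cronbach's α = 0.806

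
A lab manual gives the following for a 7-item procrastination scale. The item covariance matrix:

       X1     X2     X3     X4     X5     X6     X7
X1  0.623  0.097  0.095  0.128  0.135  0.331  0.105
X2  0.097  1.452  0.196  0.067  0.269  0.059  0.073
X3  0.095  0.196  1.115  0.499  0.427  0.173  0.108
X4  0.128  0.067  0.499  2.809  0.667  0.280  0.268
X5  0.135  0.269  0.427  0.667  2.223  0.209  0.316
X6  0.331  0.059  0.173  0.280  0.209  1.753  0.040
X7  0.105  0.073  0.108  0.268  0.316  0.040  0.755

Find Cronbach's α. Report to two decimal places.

sum of item variances = 0.623 + 1.452 + 1.115 + 2.809 + 2.223 + 1.753 + 0.755 = 10.730
Sum of the distinct covariances = 4.542
total variance = 10.730 + 2 × 4.542 = 19.814
α = (k/(k−1))·(1 − sum of item variances/total variance) = (7/6)·(1 − 10.730/19.814) = 0.53

Cronbach's α = 0.53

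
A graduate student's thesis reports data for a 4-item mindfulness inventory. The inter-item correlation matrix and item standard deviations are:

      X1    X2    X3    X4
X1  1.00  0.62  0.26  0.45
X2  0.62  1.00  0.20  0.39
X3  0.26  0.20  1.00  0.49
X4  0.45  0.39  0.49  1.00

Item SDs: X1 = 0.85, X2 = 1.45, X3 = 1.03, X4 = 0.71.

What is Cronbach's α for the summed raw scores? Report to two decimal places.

Σσ²ᵢ = 0.85² + 1.45² + 1.03² + 0.71² = 4.3900
Covariances σ_ij = r_ij · s_i · s_j:
  σ(X1,X2) = 0.62 × 0.85 × 1.45 = 0.7641
  σ(X1,X3) = 0.26 × 0.85 × 1.03 = 0.2276
  σ(X1,X4) = 0.45 × 0.85 × 0.71 = 0.2716
  σ(X2,X3) = 0.20 × 1.45 × 1.03 = 0.2987
  σ(X2,X4) = 0.39 × 1.45 × 0.71 = 0.4015
  σ(X3,X4) = 0.49 × 1.03 × 0.71 = 0.3583
σ²_T = Σσ²ᵢ + 2·Σσ_ij = 4.3900 + 2 × 2.3218 = 9.0336
α = (4/3)·(1 − 4.3900/9.0336) = 0.69

α = 0.69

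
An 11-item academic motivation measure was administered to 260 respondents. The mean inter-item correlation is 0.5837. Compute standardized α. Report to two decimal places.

Standardized α = k·r̄ / (1 + (k−1)·r̄) = 11 × 0.5837 / (1 + 10 × 0.5837)
  = 6.4207 / 6.8370 = 0.94

standardized α = 0.94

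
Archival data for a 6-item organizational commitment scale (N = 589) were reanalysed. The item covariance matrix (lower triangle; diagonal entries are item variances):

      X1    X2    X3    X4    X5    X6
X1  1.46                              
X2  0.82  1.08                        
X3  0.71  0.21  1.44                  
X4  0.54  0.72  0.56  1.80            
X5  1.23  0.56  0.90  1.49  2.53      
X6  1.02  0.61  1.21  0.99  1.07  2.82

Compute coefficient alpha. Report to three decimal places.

sum of item variances = 1.46 + 1.08 + 1.44 + 1.80 + 2.53 + 2.82 = 11.13
Σ_{i<j} σ_ij = 12.64
σ²_T = 11.13 + 2 × 12.64 = 36.41
α = (k/(k−1))·(1 − sum of item variances/σ²_T) = (6/5)·(1 − 11.13/36.41) = 0.833

α = 0.833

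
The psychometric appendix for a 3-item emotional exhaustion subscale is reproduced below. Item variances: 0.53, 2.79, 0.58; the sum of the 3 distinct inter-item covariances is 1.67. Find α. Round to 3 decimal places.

sum of item variances = 0.53 + 2.79 + 0.58 = 3.90
Sum of distinct covariances = 1.67
Var(T) = sum of item variances + 2·Σcov = 3.90 + 2 × 1.67 = 7.24
α = (3/2)·(1 − 3.90/7.24) = 0.692

α = 0.692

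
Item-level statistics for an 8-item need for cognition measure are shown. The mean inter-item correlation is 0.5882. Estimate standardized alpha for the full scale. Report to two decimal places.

standardized alpha = 0.92

Standardized α = k·r̄ / (1 + (k−1)·r̄) = 8 × 0.5882 / (1 + 7 × 0.5882)
  = 4.7056 / 5.1174 = 0.92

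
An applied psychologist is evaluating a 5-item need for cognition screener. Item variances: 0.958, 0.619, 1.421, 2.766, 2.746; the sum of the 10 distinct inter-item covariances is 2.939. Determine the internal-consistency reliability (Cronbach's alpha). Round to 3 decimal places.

Σσ²ᵢ = 0.958 + 0.619 + 1.421 + 2.766 + 2.746 = 8.510
Sum of distinct covariances = 2.939
total variance = Σσ²ᵢ + 2·Σcov = 8.510 + 2 × 2.939 = 14.388
α = (5/4)·(1 − 8.510/14.388) = 0.511

α = 0.511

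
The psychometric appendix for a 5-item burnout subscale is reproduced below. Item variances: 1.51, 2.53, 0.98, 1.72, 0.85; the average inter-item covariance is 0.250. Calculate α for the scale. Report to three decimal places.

ΣVar(i) = 1.51 + 2.53 + 0.98 + 1.72 + 0.85 = 7.59
Sum of the 10 distinct covariances = 10 × 0.250 = 2.500
Var(T) = ΣVar(i) + 2·Σcov = 7.59 + 2 × 2.500 = 12.590
α = (5/4)·(1 − 7.59/12.590) = 0.496

α = 0.496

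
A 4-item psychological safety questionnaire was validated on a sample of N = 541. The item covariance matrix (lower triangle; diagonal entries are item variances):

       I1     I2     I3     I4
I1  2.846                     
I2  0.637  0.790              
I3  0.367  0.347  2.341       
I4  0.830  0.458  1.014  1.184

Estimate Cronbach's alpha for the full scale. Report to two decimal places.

ΣVar(i) = 2.846 + 0.790 + 2.341 + 1.184 = 7.161
Σ_{i<j} σ_ij = 3.653
total variance = 7.161 + 2 × 3.653 = 14.467
α = (k/(k−1))·(1 − ΣVar(i)/total variance) = (4/3)·(1 − 7.161/14.467) = 0.67

Cronbach's alpha = 0.67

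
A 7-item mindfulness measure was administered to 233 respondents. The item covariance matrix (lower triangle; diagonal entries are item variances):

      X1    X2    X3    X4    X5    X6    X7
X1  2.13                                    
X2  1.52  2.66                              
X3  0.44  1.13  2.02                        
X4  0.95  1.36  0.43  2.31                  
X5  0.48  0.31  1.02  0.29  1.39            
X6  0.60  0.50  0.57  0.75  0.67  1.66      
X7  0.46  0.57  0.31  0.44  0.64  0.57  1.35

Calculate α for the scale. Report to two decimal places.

α = 0.79

Σσ²ᵢ = 2.13 + 2.66 + 2.02 + 2.31 + 1.39 + 1.66 + 1.35 = 13.52
Σ_{i<j} σ_ij = 14.01
σ²_total = 13.52 + 2 × 14.01 = 41.54
α = (k/(k−1))·(1 − Σσ²ᵢ/σ²_total) = (7/6)·(1 − 13.52/41.54) = 0.79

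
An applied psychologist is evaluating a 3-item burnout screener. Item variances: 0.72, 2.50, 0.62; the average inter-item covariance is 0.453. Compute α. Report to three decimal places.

α = 0.622

ΣVar(i) = 0.72 + 2.50 + 0.62 = 3.84
Sum of the 3 distinct covariances = 3 × 0.453 = 1.359
σ²_total = ΣVar(i) + 2·Σcov = 3.84 + 2 × 1.359 = 6.558
α = (3/2)·(1 − 3.84/6.558) = 0.622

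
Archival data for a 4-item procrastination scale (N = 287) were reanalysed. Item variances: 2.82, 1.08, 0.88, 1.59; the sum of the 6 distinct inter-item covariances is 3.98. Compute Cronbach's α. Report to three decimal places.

Σσᵢ² = 2.82 + 1.08 + 0.88 + 1.59 = 6.37
Sum of distinct covariances = 3.98
Var(T) = Σσᵢ² + 2·Σcov = 6.37 + 2 × 3.98 = 14.33
α = (4/3)·(1 − 6.37/14.33) = 0.741

α = 0.741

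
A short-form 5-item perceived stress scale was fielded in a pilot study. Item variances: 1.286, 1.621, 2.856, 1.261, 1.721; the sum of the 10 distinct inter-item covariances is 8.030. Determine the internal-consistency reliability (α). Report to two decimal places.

sum of item variances = 1.286 + 1.621 + 2.856 + 1.261 + 1.721 = 8.745
Sum of distinct covariances = 8.030
Var(T) = sum of item variances + 2·Σcov = 8.745 + 2 × 8.030 = 24.805
α = (5/4)·(1 − 8.745/24.805) = 0.81

α = 0.81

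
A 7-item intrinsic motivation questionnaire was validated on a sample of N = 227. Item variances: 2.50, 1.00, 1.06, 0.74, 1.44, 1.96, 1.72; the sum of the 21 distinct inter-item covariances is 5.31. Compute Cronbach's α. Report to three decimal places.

Cronbach's α = 0.589

ΣVar(i) = 2.50 + 1.00 + 1.06 + 0.74 + 1.44 + 1.96 + 1.72 = 10.42
Sum of distinct covariances = 5.31
σ²_total = ΣVar(i) + 2·Σcov = 10.42 + 2 × 5.31 = 21.04
α = (7/6)·(1 − 10.42/21.04) = 0.589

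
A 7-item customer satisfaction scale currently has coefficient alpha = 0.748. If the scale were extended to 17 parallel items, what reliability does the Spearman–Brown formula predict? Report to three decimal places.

Length factor m = 17/7 = 2.4286
α' = m·α / (1 + (m−1)·α)
   = 17/7 × 0.748 / (1 + (17/7 − 1) × 0.748)
   = 1.8166 / 2.0686 = 0.878

predicted reliability = 0.878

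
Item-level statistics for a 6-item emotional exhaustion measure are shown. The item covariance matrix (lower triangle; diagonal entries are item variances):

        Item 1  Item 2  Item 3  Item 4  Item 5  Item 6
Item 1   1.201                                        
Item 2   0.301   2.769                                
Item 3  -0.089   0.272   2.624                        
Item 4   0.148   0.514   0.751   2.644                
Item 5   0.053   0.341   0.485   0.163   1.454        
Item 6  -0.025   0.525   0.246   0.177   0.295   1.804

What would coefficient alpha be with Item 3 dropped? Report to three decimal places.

α = 0.419

Remaining items: Item 1, Item 2, Item 4, Item 5, Item 6 (k = 5).
Σσ²ᵢ = 1.201 + 2.769 + 2.644 + 1.454 + 1.804 = 9.872
σ²_total = 9.872 + 2 × 2.492 = 14.856
α (item deleted) = (5/4)·(1 − 9.872/14.856) = 0.419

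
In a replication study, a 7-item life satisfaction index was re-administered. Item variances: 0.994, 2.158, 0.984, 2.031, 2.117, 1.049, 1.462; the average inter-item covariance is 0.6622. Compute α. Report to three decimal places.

α = 0.840

Σσ²ᵢ = 0.994 + 2.158 + 0.984 + 2.031 + 2.117 + 1.049 + 1.462 = 10.795
Sum of the 21 distinct covariances = 21 × 0.6622 = 13.9062
total variance = Σσ²ᵢ + 2·Σcov = 10.795 + 2 × 13.9062 = 38.6074
α = (7/6)·(1 − 10.795/38.6074) = 0.840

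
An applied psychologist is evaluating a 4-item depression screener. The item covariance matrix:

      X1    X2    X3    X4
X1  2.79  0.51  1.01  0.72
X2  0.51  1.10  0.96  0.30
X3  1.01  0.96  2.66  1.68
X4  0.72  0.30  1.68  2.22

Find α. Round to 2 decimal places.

α = 0.72

sum of item variances = 2.79 + 1.10 + 2.66 + 2.22 = 8.77
Σ_{i<j} σ_ij = 5.18
σ²_T = 8.77 + 2 × 5.18 = 19.13
α = (k/(k−1))·(1 − sum of item variances/σ²_T) = (4/3)·(1 − 8.77/19.13) = 0.72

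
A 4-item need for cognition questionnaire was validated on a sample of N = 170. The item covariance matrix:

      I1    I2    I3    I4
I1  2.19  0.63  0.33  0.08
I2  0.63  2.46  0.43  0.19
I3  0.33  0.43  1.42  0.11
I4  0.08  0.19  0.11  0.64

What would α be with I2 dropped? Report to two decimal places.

Remaining items: I1, I3, I4 (k = 3).
Σσᵢ² = 2.19 + 1.42 + 0.64 = 4.25
Var(T) = 4.25 + 2 × 0.52 = 5.29
α (item deleted) = (3/2)·(1 − 4.25/5.29) = 0.29

α = 0.29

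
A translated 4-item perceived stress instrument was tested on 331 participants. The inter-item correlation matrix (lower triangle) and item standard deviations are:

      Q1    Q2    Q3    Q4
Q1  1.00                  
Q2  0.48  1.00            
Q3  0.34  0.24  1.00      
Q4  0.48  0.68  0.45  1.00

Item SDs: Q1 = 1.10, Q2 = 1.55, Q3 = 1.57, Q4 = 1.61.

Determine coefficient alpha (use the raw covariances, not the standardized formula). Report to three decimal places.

Σσ²ᵢ = 1.10² + 1.55² + 1.57² + 1.61² = 8.6695
Covariances σ_ij = r_ij · s_i · s_j:
  σ(Q1,Q2) = 0.48 × 1.10 × 1.55 = 0.8184
  σ(Q1,Q3) = 0.34 × 1.10 × 1.57 = 0.5872
  σ(Q1,Q4) = 0.48 × 1.10 × 1.61 = 0.8501
  σ(Q2,Q3) = 0.24 × 1.55 × 1.57 = 0.5840
  σ(Q2,Q4) = 0.68 × 1.55 × 1.61 = 1.6969
  σ(Q3,Q4) = 0.45 × 1.57 × 1.61 = 1.1375
σ²_T = Σσ²ᵢ + 2·Σσ_ij = 8.6695 + 2 × 5.6741 = 20.0177
α = (4/3)·(1 − 8.6695/20.0177) = 0.756

α = 0.756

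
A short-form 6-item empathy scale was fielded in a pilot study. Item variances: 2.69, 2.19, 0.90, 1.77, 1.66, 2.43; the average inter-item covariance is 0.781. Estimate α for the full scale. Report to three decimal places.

Σσᵢ² = 2.69 + 2.19 + 0.90 + 1.77 + 1.66 + 2.43 = 11.64
Sum of the 15 distinct covariances = 15 × 0.781 = 11.715
total variance = Σσᵢ² + 2·Σcov = 11.64 + 2 × 11.715 = 35.070
α = (6/5)·(1 − 11.64/35.070) = 0.802

α = 0.802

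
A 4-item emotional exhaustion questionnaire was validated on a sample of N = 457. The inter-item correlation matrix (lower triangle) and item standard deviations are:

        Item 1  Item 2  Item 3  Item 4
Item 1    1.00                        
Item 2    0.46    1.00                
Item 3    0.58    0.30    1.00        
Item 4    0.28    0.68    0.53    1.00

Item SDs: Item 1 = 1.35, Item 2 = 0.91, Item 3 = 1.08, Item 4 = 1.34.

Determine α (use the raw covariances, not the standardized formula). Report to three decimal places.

Σσ²ᵢ = 1.35² + 0.91² + 1.08² + 1.34² = 5.6126
Covariances σ_ij = r_ij · s_i · s_j:
  σ(Item 1,Item 2) = 0.46 × 1.35 × 0.91 = 0.5651
  σ(Item 1,Item 3) = 0.58 × 1.35 × 1.08 = 0.8456
  σ(Item 1,Item 4) = 0.28 × 1.35 × 1.34 = 0.5065
  σ(Item 2,Item 3) = 0.30 × 0.91 × 1.08 = 0.2948
  σ(Item 2,Item 4) = 0.68 × 0.91 × 1.34 = 0.8292
  σ(Item 3,Item 4) = 0.53 × 1.08 × 1.34 = 0.7670
σ²_T = Σσ²ᵢ + 2·Σσ_ij = 5.6126 + 2 × 3.8082 = 13.2290
α = (4/3)·(1 − 5.6126/13.2290) = 0.768

α = 0.768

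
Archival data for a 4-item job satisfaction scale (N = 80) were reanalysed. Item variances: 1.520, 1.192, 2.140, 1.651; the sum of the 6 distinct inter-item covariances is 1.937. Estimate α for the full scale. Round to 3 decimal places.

Σσ²ᵢ = 1.520 + 1.192 + 2.140 + 1.651 = 6.503
Sum of distinct covariances = 1.937
σ²_total = Σσ²ᵢ + 2·Σcov = 6.503 + 2 × 1.937 = 10.377
α = (4/3)·(1 − 6.503/10.377) = 0.498

α = 0.498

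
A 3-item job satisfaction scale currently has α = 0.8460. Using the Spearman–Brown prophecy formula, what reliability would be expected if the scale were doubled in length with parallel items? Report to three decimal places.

predicted reliability = 0.917

Length factor m = 2
α' = m·α / (1 + (m−1)·α)
   = 2 × 0.8460 / (1 + (2 − 1) × 0.8460)
   = 1.6920 / 1.8460 = 0.917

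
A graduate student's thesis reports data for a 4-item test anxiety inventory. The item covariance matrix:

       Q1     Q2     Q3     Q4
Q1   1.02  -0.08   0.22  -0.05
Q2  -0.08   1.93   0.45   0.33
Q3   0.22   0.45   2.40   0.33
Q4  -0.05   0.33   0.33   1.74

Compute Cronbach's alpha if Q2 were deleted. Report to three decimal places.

α = 0.244

Remaining items: Q1, Q3, Q4 (k = 3).
Σσ²ᵢ = 1.02 + 2.40 + 1.74 = 5.16
σ²_T = 5.16 + 2 × 0.50 = 6.16
α (item deleted) = (3/2)·(1 − 5.16/6.16) = 0.244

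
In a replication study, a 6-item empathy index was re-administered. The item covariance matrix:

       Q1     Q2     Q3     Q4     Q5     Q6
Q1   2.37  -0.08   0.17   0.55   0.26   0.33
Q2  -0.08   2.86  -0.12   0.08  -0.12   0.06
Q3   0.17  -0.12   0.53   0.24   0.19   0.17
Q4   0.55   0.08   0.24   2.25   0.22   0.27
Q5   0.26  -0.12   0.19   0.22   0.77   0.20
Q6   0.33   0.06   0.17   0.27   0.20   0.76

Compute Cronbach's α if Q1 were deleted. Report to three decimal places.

Cronbach's α = 0.312

Remaining items: Q2, Q3, Q4, Q5, Q6 (k = 5).
sum of item variances = 2.86 + 0.53 + 2.25 + 0.77 + 0.76 = 7.17
Var(T) = 7.17 + 2 × 1.19 = 9.55
α (item deleted) = (5/4)·(1 − 7.17/9.55) = 0.312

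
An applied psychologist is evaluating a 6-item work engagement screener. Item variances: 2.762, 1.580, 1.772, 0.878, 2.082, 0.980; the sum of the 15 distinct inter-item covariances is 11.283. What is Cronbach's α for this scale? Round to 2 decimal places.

Σσᵢ² = 2.762 + 1.580 + 1.772 + 0.878 + 2.082 + 0.980 = 10.054
Sum of distinct covariances = 11.283
total variance = Σσᵢ² + 2·Σcov = 10.054 + 2 × 11.283 = 32.620
α = (6/5)·(1 − 10.054/32.620) = 0.83

α = 0.83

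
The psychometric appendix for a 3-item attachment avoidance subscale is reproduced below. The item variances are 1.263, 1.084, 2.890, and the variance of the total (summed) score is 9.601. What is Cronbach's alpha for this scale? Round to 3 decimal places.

α = 0.682

Σσ²ᵢ = 1.263 + 1.084 + 2.890 = 5.237
α = (k/(k−1))·(1 − Σσ²ᵢ/σ²_total) = (3/2)·(1 − 5.237/9.601) = 0.682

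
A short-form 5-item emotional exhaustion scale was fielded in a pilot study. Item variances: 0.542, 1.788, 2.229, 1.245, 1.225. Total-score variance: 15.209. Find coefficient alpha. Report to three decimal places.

coefficient alpha = 0.672

sum of item variances = 0.542 + 1.788 + 2.229 + 1.245 + 1.225 = 7.029
α = (k/(k−1))·(1 − sum of item variances/σ²_T) = (5/4)·(1 − 7.029/15.209) = 0.672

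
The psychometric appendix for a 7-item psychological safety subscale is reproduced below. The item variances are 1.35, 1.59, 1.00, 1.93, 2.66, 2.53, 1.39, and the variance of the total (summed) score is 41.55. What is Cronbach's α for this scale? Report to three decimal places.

Σσᵢ² = 1.35 + 1.59 + 1.00 + 1.93 + 2.66 + 2.53 + 1.39 = 12.45
α = (k/(k−1))·(1 − Σσᵢ²/σ²_total) = (7/6)·(1 − 12.45/41.55) = 0.817

α = 0.817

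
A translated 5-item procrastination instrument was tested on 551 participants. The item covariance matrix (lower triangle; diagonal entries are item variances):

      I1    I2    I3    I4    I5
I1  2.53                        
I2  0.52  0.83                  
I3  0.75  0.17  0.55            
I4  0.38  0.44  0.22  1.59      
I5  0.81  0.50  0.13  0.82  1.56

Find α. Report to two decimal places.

sum of item variances = 2.53 + 0.83 + 0.55 + 1.59 + 1.56 = 7.06
Sum of the distinct covariances = 4.74
total variance = 7.06 + 2 × 4.74 = 16.54
α = (k/(k−1))·(1 − sum of item variances/total variance) = (5/4)·(1 − 7.06/16.54) = 0.72

α = 0.72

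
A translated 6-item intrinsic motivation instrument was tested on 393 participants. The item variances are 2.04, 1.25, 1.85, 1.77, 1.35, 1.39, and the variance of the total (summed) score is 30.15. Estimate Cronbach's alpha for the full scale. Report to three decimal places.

Σσᵢ² = 2.04 + 1.25 + 1.85 + 1.77 + 1.35 + 1.39 = 9.65
α = (k/(k−1))·(1 − Σσᵢ²/total variance) = (6/5)·(1 − 9.65/30.15) = 0.816

Cronbach's alpha = 0.816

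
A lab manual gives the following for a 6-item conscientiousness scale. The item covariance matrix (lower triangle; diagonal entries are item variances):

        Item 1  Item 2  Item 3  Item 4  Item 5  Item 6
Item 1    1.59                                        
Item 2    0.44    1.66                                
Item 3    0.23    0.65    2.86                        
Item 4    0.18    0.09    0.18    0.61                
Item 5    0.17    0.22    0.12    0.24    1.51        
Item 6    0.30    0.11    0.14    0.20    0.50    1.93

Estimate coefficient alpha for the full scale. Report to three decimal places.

Σσ²ᵢ = 1.59 + 1.66 + 2.86 + 0.61 + 1.51 + 1.93 = 10.16
Sum of off-diagonal covariances = 3.77
σ²_T = 10.16 + 2 × 3.77 = 17.70
α = (k/(k−1))·(1 − Σσ²ᵢ/σ²_T) = (6/5)·(1 − 10.16/17.70) = 0.511

coefficient alpha = 0.511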